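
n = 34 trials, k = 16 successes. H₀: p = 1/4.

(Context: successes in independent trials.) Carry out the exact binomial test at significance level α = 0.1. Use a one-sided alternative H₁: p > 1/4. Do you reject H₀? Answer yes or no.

Exact binomial: n=34, k=16, p₀=1/4=0.2500
P(X≥16) from Σ C(n,i)·p₀^i·(1−p₀)^(n−i)
p-value (one-sided, H₁ greater) = 0.00435
At α=0.1: p < α → reject H₀

reject H₀: yes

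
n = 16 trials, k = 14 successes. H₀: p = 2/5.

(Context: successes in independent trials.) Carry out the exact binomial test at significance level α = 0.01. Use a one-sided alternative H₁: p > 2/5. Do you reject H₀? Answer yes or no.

reject H₀: yes

Exact binomial: n=16, k=14, p₀=2/5=0.4000
P(X≥14) from Σ C(n,i)·p₀^i·(1−p₀)^(n−i)
p-value (one-sided, H₁ greater) = 0.00013
At α=0.01: p < α → reject H₀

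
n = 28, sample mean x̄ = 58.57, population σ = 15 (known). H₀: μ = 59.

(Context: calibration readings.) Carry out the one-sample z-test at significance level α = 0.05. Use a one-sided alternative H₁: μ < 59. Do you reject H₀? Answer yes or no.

reject H₀: no

SE = σ/√n = 15/√28 = 2.8347
z = (x̄−μ₀)/SE = (58.57−59)/2.8347 = -0.1517
p-value (one-sided, H₁ less) = 0.43972
At α=0.05: p ≥ α → fail to reject H₀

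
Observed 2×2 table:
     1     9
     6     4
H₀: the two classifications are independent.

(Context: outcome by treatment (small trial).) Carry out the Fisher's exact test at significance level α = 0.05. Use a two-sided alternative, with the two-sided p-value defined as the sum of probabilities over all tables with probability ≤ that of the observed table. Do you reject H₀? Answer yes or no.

Margins: r₁=10, r₂=10, c₁=7, c₂=13, n=20
p_obs = C(10,1)·C(10,6)/C(20,7); sum pmf over tables with pmf ≤ p_obs
p-value (two-sided) = 0.05728
At α=0.05: p ≥ α → fail to reject H₀

reject H₀: no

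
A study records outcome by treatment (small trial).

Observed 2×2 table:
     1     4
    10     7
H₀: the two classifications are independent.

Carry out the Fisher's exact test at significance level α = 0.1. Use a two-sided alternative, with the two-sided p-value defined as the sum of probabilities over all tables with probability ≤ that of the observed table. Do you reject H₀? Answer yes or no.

Margins: r₁=5, r₂=17, c₁=11, c₂=11, n=22
p_obs = C(5,1)·C(17,10)/C(22,11); sum pmf over tables with pmf ≤ p_obs
p-value (two-sided) = 0.31078
At α=0.1: p ≥ α → fail to reject H₀

reject H₀: no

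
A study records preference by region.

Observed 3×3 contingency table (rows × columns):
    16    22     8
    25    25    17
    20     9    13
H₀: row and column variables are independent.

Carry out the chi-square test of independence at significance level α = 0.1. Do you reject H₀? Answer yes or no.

Row totals [46, 67, 42], col totals [61, 56, 38], n=155
χ² = (16−18.10)²/18.10 + (22−16.62)²/16.62 + (8−11.28)²/11.28 + (25−26.37)²/26.37 + (25−24.21)²/24.21 + (17−16.43)²/16.43 + (20−16.53)²/16.53 + (9−15.17)²/15.17 + (13−10.30)²/10.30 = 7.0066
df = 4
p-value (upper-tail) = 0.13554
At α=0.1: p ≥ α → fail to reject H₀

reject H₀: no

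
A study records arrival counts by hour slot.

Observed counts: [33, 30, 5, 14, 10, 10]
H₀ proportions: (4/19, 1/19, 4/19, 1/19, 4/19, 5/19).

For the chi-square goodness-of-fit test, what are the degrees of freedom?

degrees of freedom = 5

df = k − 1 = 6 − 1 = 5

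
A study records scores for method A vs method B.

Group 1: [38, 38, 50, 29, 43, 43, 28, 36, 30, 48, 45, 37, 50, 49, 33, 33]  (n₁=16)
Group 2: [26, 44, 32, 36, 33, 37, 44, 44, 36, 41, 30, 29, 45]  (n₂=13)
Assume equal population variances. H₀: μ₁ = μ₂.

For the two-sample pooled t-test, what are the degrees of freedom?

df = n₁ + n₂ − 2 = 16 + 13 − 2 = 27

degrees of freedom = 27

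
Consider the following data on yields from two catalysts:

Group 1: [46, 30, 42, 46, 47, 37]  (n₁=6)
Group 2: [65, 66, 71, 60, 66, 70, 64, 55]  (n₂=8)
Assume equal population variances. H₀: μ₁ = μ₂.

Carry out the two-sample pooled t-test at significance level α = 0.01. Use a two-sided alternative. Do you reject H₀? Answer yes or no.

x̄₁=41.333, s₁=6.683, n₁=6
x̄₂=64.625, s₂=5.181, n₂=8
s_p² = [5·6.683² + 7·5.181²]/12 = 34.2674
SE = √(s_p²·(1/6+1/8)) = 3.1614
t = (41.333−64.625)/3.1614 = -7.3674
df = 12
p-value (two-sided) = 0.00001
At α=0.01: p < α → reject H₀

reject H₀: yes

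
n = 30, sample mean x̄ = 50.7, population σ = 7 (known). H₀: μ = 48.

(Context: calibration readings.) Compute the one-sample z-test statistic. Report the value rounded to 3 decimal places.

SE = σ/√n = 7/√30 = 1.2780
z = (x̄−μ₀)/SE = (50.7−48)/1.2780 = 2.1126

test statistic = 2.113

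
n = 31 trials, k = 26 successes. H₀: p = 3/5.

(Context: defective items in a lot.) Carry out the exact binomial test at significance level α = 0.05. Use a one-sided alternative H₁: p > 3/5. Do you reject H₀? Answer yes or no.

Exact binomial: n=31, k=26, p₀=3/5=0.6000
P(X≥26) from Σ C(n,i)·p₀^i·(1−p₀)^(n−i)
p-value (one-sided, H₁ greater) = 0.00400
At α=0.05: p < α → reject H₀

reject H₀: yes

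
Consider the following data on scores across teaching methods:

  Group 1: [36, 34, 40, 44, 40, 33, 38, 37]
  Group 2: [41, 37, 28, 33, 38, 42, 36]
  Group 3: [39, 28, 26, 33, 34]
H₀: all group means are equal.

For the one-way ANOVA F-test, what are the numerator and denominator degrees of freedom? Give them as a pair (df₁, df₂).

degrees of freedom = [2, 17]

k = 3 groups, N = 20 total
df = (k−1, N−k) = (3−1, 20−3) = (2, 17)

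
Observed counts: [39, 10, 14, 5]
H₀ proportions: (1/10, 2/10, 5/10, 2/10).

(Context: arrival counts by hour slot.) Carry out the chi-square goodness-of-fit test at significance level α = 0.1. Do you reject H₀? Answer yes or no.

reject H₀: yes

n = 68; E_i = n·p_i = [6.80, 13.60, 34.00, 13.60]
χ² = (39−6.80)²/6.80 + (10−13.60)²/13.60 + (14−34.00)²/34.00 + (5−13.60)²/13.60 = 170.6324
df = 3
p-value (upper-tail) = 0.00000
At α=0.1: p < α → reject H₀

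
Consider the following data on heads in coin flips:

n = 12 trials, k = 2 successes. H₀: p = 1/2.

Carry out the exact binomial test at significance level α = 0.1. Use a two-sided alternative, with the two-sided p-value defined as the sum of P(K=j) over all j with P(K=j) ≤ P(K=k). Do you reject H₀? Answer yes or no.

Exact binomial: n=12, k=2, p₀=1/2=0.5000
P(X=j) = C(n,j)·p₀^j·(1−p₀)^(n−j); p = Σ P(X=j) over j with P(X=j) ≤ P(X=2)
p-value (two-sided) = 0.03857
At α=0.1: p < α → reject H₀

reject H₀: yes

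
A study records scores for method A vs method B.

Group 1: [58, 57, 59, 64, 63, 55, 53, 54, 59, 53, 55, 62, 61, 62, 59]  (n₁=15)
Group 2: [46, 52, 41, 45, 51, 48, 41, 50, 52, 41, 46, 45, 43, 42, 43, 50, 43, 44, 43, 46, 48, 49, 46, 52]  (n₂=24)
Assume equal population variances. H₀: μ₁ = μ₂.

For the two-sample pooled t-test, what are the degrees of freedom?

df = n₁ + n₂ − 2 = 15 + 24 − 2 = 37

degrees of freedom = 37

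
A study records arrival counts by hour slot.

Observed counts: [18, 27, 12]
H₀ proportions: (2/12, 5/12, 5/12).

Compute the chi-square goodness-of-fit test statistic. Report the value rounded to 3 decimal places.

n = 57; E_i = n·p_i = [9.50, 23.75, 23.75]
χ² = (18−9.50)²/9.50 + (27−23.75)²/23.75 + (12−23.75)²/23.75 = 13.8632
df = 2

test statistic = 13.863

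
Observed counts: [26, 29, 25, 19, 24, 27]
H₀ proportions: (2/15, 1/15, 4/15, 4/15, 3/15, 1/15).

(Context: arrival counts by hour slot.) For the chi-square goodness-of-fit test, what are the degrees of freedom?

degrees of freedom = 5

df = k − 1 = 6 − 1 = 5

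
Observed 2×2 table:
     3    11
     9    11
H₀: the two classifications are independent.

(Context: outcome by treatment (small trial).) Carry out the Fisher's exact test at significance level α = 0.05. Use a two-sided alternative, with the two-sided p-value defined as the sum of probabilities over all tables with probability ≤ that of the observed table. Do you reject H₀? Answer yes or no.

Margins: r₁=14, r₂=20, c₁=12, c₂=22, n=34
p_obs = C(14,3)·C(20,9)/C(34,12); sum pmf over tables with pmf ≤ p_obs
p-value (two-sided) = 0.27476
At α=0.05: p ≥ α → fail to reject H₀

reject H₀: no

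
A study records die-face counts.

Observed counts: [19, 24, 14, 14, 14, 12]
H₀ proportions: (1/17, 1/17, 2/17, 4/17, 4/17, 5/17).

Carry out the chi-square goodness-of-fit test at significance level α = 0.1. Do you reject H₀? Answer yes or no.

n = 97; E_i = n·p_i = [5.71, 5.71, 11.41, 22.82, 22.82, 28.53]
χ² = (19−5.71)²/5.71 + (24−5.71)²/5.71 + (14−11.41)²/11.41 + (14−22.82)²/22.82 + (14−22.82)²/22.82 + (12−28.53)²/28.53 = 106.6144
df = 5
p-value (upper-tail) = 0.00000
At α=0.1: p < α → reject H₀

reject H₀: yes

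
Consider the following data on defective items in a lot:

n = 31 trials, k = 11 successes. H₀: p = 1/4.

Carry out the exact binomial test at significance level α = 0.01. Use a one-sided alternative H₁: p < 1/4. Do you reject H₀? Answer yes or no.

Exact binomial: n=31, k=11, p₀=1/4=0.2500
P(X≤11) from Σ C(n,i)·p₀^i·(1−p₀)^(n−i)
p-value (one-sided, H₁ less) = 0.93557
At α=0.01: p ≥ α → fail to reject H₀

reject H₀: no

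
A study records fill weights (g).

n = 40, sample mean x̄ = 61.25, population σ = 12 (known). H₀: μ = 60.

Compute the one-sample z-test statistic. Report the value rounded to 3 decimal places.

SE = σ/√n = 12/√40 = 1.8974
z = (x̄−μ₀)/SE = (61.25−60)/1.8974 = 0.6588

test statistic = 0.659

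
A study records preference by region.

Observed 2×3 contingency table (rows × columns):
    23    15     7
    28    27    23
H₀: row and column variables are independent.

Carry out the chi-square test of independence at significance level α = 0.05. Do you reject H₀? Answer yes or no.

reject H₀: no

Row totals [45, 78], col totals [51, 42, 30], n=123
χ² = (23−18.66)²/18.66 + (15−15.37)²/15.37 + (7−10.98)²/10.98 + (28−32.34)²/32.34 + (27−26.63)²/26.63 + (23−19.02)²/19.02 = 3.8776
df = 2
p-value (upper-tail) = 0.14388
At α=0.05: p ≥ α → fail to reject H₀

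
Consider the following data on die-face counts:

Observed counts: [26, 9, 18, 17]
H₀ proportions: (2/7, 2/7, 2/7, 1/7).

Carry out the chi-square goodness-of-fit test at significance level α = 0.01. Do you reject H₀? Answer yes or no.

n = 70; E_i = n·p_i = [20.00, 20.00, 20.00, 10.00]
χ² = (26−20.00)²/20.00 + (9−20.00)²/20.00 + (18−20.00)²/20.00 + (17−10.00)²/10.00 = 12.9500
df = 3
p-value (upper-tail) = 0.00475
At α=0.01: p < α → reject H₀

reject H₀: yes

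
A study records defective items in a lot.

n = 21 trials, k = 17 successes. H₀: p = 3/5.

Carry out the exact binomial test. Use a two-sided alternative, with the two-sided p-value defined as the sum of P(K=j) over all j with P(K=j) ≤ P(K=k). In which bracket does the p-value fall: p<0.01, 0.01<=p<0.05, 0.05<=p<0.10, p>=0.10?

Exact binomial: n=21, k=17, p₀=3/5=0.6000
P(X=j) = C(n,j)·p₀^j·(1−p₀)^(n−j); p = Σ P(X=j) over j with P(X=j) ≤ P(X=17)
p-value (two-sided) = 0.07218
→ bracket: 0.05<=p<0.10

p-value bracket: 0.05<=p<0.10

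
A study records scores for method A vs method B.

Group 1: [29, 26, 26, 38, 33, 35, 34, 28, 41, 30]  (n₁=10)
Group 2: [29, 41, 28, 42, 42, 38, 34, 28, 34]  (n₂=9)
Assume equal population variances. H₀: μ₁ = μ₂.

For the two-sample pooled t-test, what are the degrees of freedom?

df = n₁ + n₂ − 2 = 10 + 9 − 2 = 17

degrees of freedom = 17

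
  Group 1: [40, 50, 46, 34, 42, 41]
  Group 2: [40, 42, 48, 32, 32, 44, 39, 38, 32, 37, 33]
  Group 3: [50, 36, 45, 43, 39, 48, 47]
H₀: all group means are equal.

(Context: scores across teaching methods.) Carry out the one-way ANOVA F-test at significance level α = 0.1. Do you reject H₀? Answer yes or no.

reject H₀: yes

Group means [42.17, 37.91, 44.00], grand mean 40.750
SSB = Σnᵢ(x̄ᵢ−x̄)² = 174.758; SSW = ΣΣ(x−x̄ᵢ)² = 591.742
MSB = 174.758/2 = 87.3788; MSW = 591.742/21 = 28.1782
F = MSB/MSW = 3.1009
df = (2, 21)
p-value (upper-tail) = 0.06607
At α=0.1: p < α → reject H₀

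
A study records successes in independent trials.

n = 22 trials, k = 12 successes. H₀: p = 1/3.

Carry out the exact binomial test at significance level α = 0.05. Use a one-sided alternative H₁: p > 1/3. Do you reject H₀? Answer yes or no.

Exact binomial: n=22, k=12, p₀=1/3=0.3333
P(X≥12) from Σ C(n,i)·p₀^i·(1−p₀)^(n−i)
p-value (one-sided, H₁ greater) = 0.03270
At α=0.05: p < α → reject H₀

reject H₀: yes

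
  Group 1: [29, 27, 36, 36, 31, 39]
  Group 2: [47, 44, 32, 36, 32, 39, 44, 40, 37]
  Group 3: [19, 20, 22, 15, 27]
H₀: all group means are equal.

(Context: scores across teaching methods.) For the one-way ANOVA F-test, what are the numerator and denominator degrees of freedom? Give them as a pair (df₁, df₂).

degrees of freedom = [2, 17]

k = 3 groups, N = 20 total
df = (k−1, N−k) = (3−1, 20−3) = (2, 17)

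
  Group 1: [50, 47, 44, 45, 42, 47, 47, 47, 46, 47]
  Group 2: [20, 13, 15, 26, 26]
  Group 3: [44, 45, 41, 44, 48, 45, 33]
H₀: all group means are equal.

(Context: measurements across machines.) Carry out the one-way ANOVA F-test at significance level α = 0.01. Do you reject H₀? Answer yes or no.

Group means [46.20, 20.00, 42.86], grand mean 39.182
SSB = Σnᵢ(x̄ᵢ−x̄)² = 2426.816; SSW = ΣΣ(x−x̄ᵢ)² = 326.457
MSB = 2426.816/2 = 1213.4078; MSW = 326.457/19 = 17.1820
F = MSB/MSW = 70.6211
df = (2, 19)
p-value (upper-tail) = 0.00000
At α=0.01: p < α → reject H₀

reject H₀: yes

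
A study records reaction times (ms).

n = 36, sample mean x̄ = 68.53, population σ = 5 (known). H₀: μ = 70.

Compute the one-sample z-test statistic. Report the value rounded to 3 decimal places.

test statistic = -1.764

SE = σ/√n = 5/√36 = 0.8333
z = (x̄−μ₀)/SE = (68.53−70)/0.8333 = -1.7640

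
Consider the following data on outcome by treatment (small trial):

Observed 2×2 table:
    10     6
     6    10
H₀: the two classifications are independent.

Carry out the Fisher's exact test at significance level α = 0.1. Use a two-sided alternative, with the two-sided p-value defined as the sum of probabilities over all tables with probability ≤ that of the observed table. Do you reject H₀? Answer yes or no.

Margins: r₁=16, r₂=16, c₁=16, c₂=16, n=32
p_obs = C(16,10)·C(16,6)/C(32,16); sum pmf over tables with pmf ≤ p_obs
p-value (two-sided) = 0.28897
At α=0.1: p ≥ α → fail to reject H₀

reject H₀: no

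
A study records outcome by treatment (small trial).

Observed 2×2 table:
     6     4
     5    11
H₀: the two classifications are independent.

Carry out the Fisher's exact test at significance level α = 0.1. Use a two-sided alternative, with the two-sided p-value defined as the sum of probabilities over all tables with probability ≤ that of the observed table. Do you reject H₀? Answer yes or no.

reject H₀: no

Margins: r₁=10, r₂=16, c₁=11, c₂=15, n=26
p_obs = C(10,6)·C(16,5)/C(26,11); sum pmf over tables with pmf ≤ p_obs
p-value (two-sided) = 0.22797
At α=0.1: p ≥ α → fail to reject H₀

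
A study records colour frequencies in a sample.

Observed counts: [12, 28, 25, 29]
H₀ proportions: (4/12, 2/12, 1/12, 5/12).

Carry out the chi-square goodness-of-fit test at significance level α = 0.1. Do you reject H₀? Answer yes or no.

reject H₀: yes

n = 94; E_i = n·p_i = [31.33, 15.67, 7.83, 39.17]
χ² = (12−31.33)²/31.33 + (28−15.67)²/15.67 + (25−7.83)²/7.83 + (29−39.17)²/39.17 = 61.8979
df = 3
p-value (upper-tail) = 0.00000
At α=0.1: p < α → reject H₀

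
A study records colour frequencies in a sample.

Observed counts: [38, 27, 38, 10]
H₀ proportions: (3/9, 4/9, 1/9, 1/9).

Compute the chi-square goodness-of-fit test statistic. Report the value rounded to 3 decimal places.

n = 113; E_i = n·p_i = [37.67, 50.22, 12.56, 12.56]
χ² = (38−37.67)²/37.67 + (27−50.22)²/50.22 + (38−12.56)²/12.56 + (10−12.56)²/12.56 = 62.8252
df = 3

test statistic = 62.825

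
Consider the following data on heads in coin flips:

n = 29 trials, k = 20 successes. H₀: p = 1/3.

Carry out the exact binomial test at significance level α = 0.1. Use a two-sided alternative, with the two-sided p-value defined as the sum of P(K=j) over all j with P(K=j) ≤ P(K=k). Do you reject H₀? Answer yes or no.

Exact binomial: n=29, k=20, p₀=1/3=0.3333
P(X=j) = C(n,j)·p₀^j·(1−p₀)^(n−j); p = Σ P(X=j) over j with P(X=j) ≤ P(X=20)
p-value (two-sided) = 0.00010
At α=0.1: p < α → reject H₀

reject H₀: yes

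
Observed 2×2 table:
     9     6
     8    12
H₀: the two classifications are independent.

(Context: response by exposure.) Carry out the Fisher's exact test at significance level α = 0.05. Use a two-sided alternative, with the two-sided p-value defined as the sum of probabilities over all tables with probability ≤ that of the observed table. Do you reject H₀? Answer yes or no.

Margins: r₁=15, r₂=20, c₁=17, c₂=18, n=35
p_obs = C(15,9)·C(20,8)/C(35,17); sum pmf over tables with pmf ≤ p_obs
p-value (two-sided) = 0.31453
At α=0.05: p ≥ α → fail to reject H₀

reject H₀: no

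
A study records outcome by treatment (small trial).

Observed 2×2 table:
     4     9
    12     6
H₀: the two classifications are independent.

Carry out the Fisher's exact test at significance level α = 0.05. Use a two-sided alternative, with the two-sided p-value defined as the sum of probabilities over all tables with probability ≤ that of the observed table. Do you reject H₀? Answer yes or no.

Margins: r₁=13, r₂=18, c₁=16, c₂=15, n=31
p_obs = C(13,4)·C(18,12)/C(31,16); sum pmf over tables with pmf ≤ p_obs
p-value (two-sided) = 0.07317
At α=0.05: p ≥ α → fail to reject H₀

reject H₀: no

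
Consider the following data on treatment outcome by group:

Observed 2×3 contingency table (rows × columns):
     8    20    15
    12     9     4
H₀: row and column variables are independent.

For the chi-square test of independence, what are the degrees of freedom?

df = (r−1)(c−1) = (2−1)·(3−1) = 2

degrees of freedom = 2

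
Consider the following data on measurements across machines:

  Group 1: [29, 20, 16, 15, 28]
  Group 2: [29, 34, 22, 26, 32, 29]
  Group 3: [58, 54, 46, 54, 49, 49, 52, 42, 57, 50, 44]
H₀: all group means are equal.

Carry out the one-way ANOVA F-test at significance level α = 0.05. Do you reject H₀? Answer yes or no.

reject H₀: yes

Group means [21.60, 28.67, 50.45], grand mean 37.955
SSB = Σnᵢ(x̄ᵢ−x̄)² = 3573.694; SSW = ΣΣ(x−x̄ᵢ)² = 529.261
MSB = 3573.694/2 = 1786.8470; MSW = 529.261/19 = 27.8558
F = MSB/MSW = 64.1463
df = (2, 19)
p-value (upper-tail) = 0.00000
At α=0.05: p < α → reject H₀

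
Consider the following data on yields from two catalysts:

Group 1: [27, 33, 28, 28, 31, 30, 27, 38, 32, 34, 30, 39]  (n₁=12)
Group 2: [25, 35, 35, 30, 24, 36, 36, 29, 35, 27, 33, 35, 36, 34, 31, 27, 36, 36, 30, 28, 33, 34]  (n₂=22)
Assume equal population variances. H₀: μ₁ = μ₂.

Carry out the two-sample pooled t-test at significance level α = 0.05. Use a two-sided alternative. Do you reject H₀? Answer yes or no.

x̄₁=31.417, s₁=4.010, n₁=12
x̄₂=32.045, s₂=3.922, n₂=22
s_p² = [11·4.010² + 21·3.922²]/32 = 15.6210
SE = √(s_p²·(1/12+1/22)) = 1.4184
t = (31.417−32.045)/1.4184 = -0.4433
df = 32
p-value (two-sided) = 0.66052
At α=0.05: p ≥ α → fail to reject H₀

reject H₀: no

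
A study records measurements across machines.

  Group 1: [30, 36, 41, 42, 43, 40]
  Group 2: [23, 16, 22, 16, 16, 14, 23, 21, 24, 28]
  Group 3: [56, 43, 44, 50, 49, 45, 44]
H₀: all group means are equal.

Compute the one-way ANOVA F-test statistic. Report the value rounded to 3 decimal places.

test statistic = 73.982

Group means [38.67, 20.30, 47.29], grand mean 33.304
SSB = Σnᵢ(x̄ᵢ−x̄)² = 3232.008; SSW = ΣΣ(x−x̄ᵢ)² = 436.862
MSB = 3232.008/2 = 1616.0038; MSW = 436.862/20 = 21.8431
F = MSB/MSW = 73.9824
df = (2, 20)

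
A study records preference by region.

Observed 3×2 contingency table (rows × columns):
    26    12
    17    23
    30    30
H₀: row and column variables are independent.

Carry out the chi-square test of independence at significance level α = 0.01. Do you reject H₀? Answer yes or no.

Row totals [38, 40, 60], col totals [73, 65], n=138
χ² = (26−20.10)²/20.10 + (12−17.90)²/17.90 + (17−21.16)²/21.16 + (23−18.84)²/18.84 + (30−31.74)²/31.74 + (30−28.26)²/28.26 = 5.6130
df = 2
p-value (upper-tail) = 0.06042
At α=0.01: p ≥ α → fail to reject H₀

reject H₀: no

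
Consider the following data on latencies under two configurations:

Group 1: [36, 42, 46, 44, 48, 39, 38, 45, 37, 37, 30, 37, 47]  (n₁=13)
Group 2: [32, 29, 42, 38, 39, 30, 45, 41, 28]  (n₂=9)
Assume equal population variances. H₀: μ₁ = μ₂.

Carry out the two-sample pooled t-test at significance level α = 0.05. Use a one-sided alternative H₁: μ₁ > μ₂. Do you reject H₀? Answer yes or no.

x̄₁=40.462, s₁=5.317, n₁=13
x̄₂=36.000, s₂=6.325, n₂=9
s_p² = [12·5.317² + 8·6.325²]/20 = 32.9615
SE = √(s_p²·(1/13+1/9)) = 2.4896
t = (40.462−36.000)/2.4896 = 1.7921
df = 20
p-value (one-sided, H₁ greater) = 0.04413
At α=0.05: p < α → reject H₀

reject H₀: yes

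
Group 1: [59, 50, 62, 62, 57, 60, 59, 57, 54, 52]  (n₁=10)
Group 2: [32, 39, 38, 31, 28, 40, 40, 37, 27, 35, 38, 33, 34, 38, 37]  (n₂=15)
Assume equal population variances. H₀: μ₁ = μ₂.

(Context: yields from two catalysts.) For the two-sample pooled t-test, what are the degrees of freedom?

degrees of freedom = 23

df = n₁ + n₂ − 2 = 10 + 15 − 2 = 23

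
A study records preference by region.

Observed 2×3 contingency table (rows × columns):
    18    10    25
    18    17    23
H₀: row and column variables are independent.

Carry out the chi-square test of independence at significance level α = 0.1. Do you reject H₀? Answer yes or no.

reject H₀: no

Row totals [53, 58], col totals [36, 27, 48], n=111
χ² = (18−17.19)²/17.19 + (10−12.89)²/12.89 + (25−22.92)²/22.92 + (18−18.81)²/18.81 + (17−14.11)²/14.11 + (23−25.08)²/25.08 = 1.6763
df = 2
p-value (upper-tail) = 0.43250
At α=0.1: p ≥ α → fail to reject H₀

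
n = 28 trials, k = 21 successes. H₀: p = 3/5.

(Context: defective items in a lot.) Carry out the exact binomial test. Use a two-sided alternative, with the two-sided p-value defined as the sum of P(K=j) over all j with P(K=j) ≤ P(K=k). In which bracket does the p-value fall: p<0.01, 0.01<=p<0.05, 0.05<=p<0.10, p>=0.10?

Exact binomial: n=28, k=21, p₀=3/5=0.6000
P(X=j) = C(n,j)·p₀^j·(1−p₀)^(n−j); p = Σ P(X=j) over j with P(X=j) ≤ P(X=21)
p-value (two-sided) = 0.12396
→ bracket: p>=0.10

p-value bracket: p>=0.10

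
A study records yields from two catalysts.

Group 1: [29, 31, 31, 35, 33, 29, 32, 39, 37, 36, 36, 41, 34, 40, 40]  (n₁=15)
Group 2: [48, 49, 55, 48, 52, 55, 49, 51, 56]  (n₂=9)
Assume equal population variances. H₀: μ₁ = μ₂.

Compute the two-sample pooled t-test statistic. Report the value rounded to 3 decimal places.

x̄₁=34.867, s₁=4.015, n₁=15
x̄₂=51.444, s₂=3.206, n₂=9
s_p² = [14·4.015² + 8·3.206²]/22 = 13.9980
SE = √(s_p²·(1/15+1/9)) = 1.5775
t = (34.867−51.444)/1.5775 = -10.5088
df = 22

test statistic = -10.509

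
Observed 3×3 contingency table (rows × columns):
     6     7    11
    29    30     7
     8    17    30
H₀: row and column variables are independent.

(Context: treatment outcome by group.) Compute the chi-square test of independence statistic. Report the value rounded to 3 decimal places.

test statistic = 30.063

Row totals [24, 66, 55], col totals [43, 54, 48], n=145
χ² = (6−7.12)²/7.12 + (7−8.94)²/8.94 + (11−7.94)²/7.94 + (29−19.57)²/19.57 + (30−24.58)²/24.58 + (7−21.85)²/21.85 + (8−16.31)²/16.31 + (17−20.48)²/20.48 + (30−18.21)²/18.21 = 30.0631
df = 4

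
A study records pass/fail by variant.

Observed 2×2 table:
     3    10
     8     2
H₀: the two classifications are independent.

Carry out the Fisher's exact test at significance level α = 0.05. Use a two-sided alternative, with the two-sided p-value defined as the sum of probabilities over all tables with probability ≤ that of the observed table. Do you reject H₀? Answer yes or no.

reject H₀: yes

Margins: r₁=13, r₂=10, c₁=11, c₂=12, n=23
p_obs = C(13,3)·C(10,8)/C(23,11); sum pmf over tables with pmf ≤ p_obs
p-value (two-sided) = 0.01228
At α=0.05: p < α → reject H₀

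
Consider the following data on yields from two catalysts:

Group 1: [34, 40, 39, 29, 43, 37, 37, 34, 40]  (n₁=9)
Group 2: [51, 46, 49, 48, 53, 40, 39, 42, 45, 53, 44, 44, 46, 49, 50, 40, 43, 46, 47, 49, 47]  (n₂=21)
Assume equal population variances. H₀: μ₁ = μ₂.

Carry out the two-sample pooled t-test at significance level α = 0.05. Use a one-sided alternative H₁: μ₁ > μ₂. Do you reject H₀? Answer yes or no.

x̄₁=37.000, s₁=4.183, n₁=9
x̄₂=46.238, s₂=4.036, n₂=21
s_p² = [8·4.183² + 20·4.036²]/28 = 16.6361
SE = √(s_p²·(1/9+1/21)) = 1.6250
t = (37.000−46.238)/1.6250 = -5.6850
df = 28
p-value (one-sided, H₁ greater) = 1.00000
At α=0.05: p ≥ α → fail to reject H₀

reject H₀: no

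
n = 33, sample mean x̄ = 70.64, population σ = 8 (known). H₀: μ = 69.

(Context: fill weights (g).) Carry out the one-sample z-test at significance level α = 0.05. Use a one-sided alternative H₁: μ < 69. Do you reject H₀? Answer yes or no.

reject H₀: no

SE = σ/√n = 8/√33 = 1.3926
z = (x̄−μ₀)/SE = (70.64−69)/1.3926 = 1.1776
p-value (one-sided, H₁ less) = 0.88053
At α=0.05: p ≥ α → fail to reject H₀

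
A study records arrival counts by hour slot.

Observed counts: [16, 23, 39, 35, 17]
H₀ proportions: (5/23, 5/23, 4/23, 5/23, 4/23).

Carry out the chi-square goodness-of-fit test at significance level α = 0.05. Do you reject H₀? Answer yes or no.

reject H₀: yes

n = 130; E_i = n·p_i = [28.26, 28.26, 22.61, 28.26, 22.61]
χ² = (16−28.26)²/28.26 + (23−28.26)²/28.26 + (39−22.61)²/22.61 + (35−28.26)²/28.26 + (17−22.61)²/22.61 = 21.1808
df = 4
p-value (upper-tail) = 0.00029
At α=0.05: p < α → reject H₀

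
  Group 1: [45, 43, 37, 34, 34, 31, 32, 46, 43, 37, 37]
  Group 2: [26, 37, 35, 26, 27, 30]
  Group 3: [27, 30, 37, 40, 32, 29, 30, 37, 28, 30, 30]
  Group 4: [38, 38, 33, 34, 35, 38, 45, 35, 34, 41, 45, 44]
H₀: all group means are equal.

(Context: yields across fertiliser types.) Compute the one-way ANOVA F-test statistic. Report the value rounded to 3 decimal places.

test statistic = 7.367

Group means [38.09, 30.17, 31.82, 38.33], grand mean 35.250
SSB = Σnᵢ(x̄ᵢ−x̄)² = 487.455; SSW = ΣΣ(x−x̄ᵢ)² = 794.045
MSB = 487.455/3 = 162.4848; MSW = 794.045/36 = 22.0568
F = MSB/MSW = 7.3666
df = (3, 36)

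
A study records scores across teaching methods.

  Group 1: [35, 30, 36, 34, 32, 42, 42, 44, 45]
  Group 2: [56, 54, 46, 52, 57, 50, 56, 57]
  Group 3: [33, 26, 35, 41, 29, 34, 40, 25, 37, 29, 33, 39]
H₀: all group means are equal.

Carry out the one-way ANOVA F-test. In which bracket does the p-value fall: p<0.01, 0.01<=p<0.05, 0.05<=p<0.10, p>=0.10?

p-value bracket: p<0.01

Group means [37.78, 53.50, 33.42], grand mean 40.310
SSB = Σnᵢ(x̄ᵢ−x̄)² = 2019.735; SSW = ΣΣ(x−x̄ᵢ)² = 666.472
MSB = 2019.735/2 = 1009.8673; MSW = 666.472/26 = 25.6335
F = MSB/MSW = 39.3963
df = (2, 26)
p-value (upper-tail) = 0.00000
→ bracket: p<0.01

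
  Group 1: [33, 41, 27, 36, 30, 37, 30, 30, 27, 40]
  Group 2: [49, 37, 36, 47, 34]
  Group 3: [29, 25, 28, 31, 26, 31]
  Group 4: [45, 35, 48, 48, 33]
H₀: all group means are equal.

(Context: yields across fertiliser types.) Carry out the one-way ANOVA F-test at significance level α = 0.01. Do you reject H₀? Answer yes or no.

reject H₀: yes

Group means [33.10, 40.60, 28.33, 41.80], grand mean 35.115
SSB = Σnᵢ(x̄ᵢ−x̄)² = 690.421; SSW = ΣΣ(x−x̄ᵢ)² = 668.233
MSB = 690.421/3 = 230.1402; MSW = 668.233/22 = 30.3742
F = MSB/MSW = 7.5768
df = (3, 22)
p-value (upper-tail) = 0.00117
At α=0.01: p < α → reject H₀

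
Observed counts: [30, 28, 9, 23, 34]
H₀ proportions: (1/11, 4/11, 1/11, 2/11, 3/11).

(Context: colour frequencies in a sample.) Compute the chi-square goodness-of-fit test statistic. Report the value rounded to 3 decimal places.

n = 124; E_i = n·p_i = [11.27, 45.09, 11.27, 22.55, 33.82]
χ² = (30−11.27)²/11.27 + (28−45.09)²/45.09 + (9−11.27)²/11.27 + (23−22.55)²/22.55 + (34−33.82)²/33.82 = 38.0578
df = 4

test statistic = 38.058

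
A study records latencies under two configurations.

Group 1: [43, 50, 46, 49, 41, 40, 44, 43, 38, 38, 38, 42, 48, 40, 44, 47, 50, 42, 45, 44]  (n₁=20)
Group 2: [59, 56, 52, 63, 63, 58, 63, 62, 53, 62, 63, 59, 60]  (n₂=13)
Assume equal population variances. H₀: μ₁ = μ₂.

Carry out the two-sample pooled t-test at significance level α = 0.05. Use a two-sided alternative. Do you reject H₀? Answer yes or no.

reject H₀: yes

x̄₁=43.600, s₁=3.858, n₁=20
x̄₂=59.462, s₂=3.821, n₂=13
s_p² = [19·3.858² + 12·3.821²]/31 = 14.7752
SE = √(s_p²·(1/20+1/13)) = 1.3694
t = (43.600−59.462)/1.3694 = -11.5827
df = 31
p-value (two-sided) = 0.00000
At α=0.05: p < α → reject H₀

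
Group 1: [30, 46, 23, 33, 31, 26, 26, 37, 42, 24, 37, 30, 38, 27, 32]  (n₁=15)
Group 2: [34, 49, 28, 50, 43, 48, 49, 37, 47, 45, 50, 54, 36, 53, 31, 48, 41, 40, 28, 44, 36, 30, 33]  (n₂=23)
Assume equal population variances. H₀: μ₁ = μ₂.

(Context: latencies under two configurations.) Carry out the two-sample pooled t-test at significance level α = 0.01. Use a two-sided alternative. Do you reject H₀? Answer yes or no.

x̄₁=32.133, s₁=6.728, n₁=15
x̄₂=41.478, s₂=8.257, n₂=23
s_p² = [14·6.728² + 22·8.257²]/36 = 59.2631
SE = √(s_p²·(1/15+1/23)) = 2.5549
t = (32.133−41.478)/2.5549 = -3.6576
df = 36
p-value (two-sided) = 0.00081
At α=0.01: p < α → reject H₀

reject H₀: yes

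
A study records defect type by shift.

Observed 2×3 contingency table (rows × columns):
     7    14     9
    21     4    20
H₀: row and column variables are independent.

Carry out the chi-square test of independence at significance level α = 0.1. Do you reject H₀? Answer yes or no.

reject H₀: yes

Row totals [30, 45], col totals [28, 18, 29], n=75
χ² = (7−11.20)²/11.20 + (14−7.20)²/7.20 + (9−11.60)²/11.60 + (21−16.80)²/16.80 + (4−10.80)²/10.80 + (20−17.40)²/17.40 = 14.3000
df = 2
p-value (upper-tail) = 0.00078
At α=0.1: p < α → reject H₀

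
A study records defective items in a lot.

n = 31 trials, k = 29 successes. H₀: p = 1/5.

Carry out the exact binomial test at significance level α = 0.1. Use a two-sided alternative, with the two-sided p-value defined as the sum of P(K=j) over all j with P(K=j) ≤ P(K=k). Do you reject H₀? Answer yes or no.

Exact binomial: n=31, k=29, p₀=1/5=0.2000
P(X=j) = C(n,j)·p₀^j·(1−p₀)^(n−j); p = Σ P(X=j) over j with P(X=j) ≤ P(X=29)
p-value (two-sided) = 0.00000
At α=0.1: p < α → reject H₀

reject H₀: yes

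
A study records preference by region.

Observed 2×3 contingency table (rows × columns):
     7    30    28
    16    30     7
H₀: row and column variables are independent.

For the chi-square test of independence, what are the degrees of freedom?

degrees of freedom = 2

df = (r−1)(c−1) = (2−1)·(3−1) = 2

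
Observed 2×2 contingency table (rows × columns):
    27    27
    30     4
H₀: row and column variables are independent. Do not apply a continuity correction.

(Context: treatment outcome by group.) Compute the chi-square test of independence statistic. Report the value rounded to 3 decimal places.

Row totals [54, 34], col totals [57, 31], n=88
χ² = (27−34.98)²/34.98 + (27−19.02)²/19.02 + (30−22.02)²/22.02 + (4−11.98)²/11.98 = 13.3674
df = 1

test statistic = 13.367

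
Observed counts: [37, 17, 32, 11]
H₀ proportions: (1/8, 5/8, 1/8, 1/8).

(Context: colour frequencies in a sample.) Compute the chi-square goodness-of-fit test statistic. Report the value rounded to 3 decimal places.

n = 97; E_i = n·p_i = [12.12, 60.62, 12.12, 12.12]
χ² = (37−12.12)²/12.12 + (17−60.62)²/60.62 + (32−12.12)²/12.12 + (11−12.12)²/12.12 = 115.1072
df = 3

test statistic = 115.107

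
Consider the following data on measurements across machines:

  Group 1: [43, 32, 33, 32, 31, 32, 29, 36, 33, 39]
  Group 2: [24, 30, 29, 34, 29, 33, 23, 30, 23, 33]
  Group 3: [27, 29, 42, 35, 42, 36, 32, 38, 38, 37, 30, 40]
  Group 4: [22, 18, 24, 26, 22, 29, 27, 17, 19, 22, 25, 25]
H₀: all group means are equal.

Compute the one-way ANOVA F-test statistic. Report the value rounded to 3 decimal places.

Group means [34.00, 28.80, 35.50, 23.00], grand mean 30.227
SSB = Σnᵢ(x̄ᵢ−x̄)² = 1123.127; SSW = ΣΣ(x−x̄ᵢ)² = 740.600
MSB = 1123.127/3 = 374.3758; MSW = 740.600/40 = 18.5150
F = MSB/MSW = 20.2201
df = (3, 40)

test statistic = 20.220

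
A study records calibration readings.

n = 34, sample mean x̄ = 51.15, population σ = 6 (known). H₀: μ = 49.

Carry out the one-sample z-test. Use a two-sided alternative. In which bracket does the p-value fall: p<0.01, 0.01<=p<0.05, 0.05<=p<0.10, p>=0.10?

SE = σ/√n = 6/√34 = 1.0290
z = (x̄−μ₀)/SE = (51.15−49)/1.0290 = 2.0894
p-value (two-sided) = 0.03667
→ bracket: 0.01<=p<0.05

p-value bracket: 0.01<=p<0.05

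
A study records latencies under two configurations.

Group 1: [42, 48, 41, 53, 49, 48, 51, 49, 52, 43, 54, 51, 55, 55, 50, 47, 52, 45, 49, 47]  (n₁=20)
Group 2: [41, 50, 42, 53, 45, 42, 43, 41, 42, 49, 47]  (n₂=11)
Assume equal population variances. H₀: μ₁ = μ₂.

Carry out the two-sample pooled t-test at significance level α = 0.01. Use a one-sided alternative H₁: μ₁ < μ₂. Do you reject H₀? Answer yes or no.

x̄₁=49.050, s₁=4.071, n₁=20
x̄₂=45.000, s₂=4.147, n₂=11
s_p² = [19·4.071² + 10·4.147²]/29 = 16.7914
SE = √(s_p²·(1/20+1/11)) = 1.5382
t = (49.050−45.000)/1.5382 = 2.6329
df = 29
p-value (one-sided, H₁ less) = 0.99329
At α=0.01: p ≥ α → fail to reject H₀

reject H₀: no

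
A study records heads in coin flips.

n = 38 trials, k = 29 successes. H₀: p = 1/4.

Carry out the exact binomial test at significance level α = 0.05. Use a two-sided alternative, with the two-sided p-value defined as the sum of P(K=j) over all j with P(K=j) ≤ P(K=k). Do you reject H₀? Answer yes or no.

reject H₀: yes

Exact binomial: n=38, k=29, p₀=1/4=0.2500
P(X=j) = C(n,j)·p₀^j·(1−p₀)^(n−j); p = Σ P(X=j) over j with P(X=j) ≤ P(X=29)
p-value (two-sided) = 0.00000
At α=0.05: p < α → reject H₀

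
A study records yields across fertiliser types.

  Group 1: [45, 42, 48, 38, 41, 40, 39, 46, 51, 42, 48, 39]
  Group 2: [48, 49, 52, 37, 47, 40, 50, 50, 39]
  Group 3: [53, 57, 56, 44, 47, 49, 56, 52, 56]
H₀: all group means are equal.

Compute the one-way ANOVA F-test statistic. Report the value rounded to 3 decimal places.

Group means [43.25, 45.78, 52.22], grand mean 46.700
SSB = Σnᵢ(x̄ᵢ−x̄)² = 424.939; SSW = ΣΣ(x−x̄ᵢ)² = 617.361
MSB = 424.939/2 = 212.4694; MSW = 617.361/27 = 22.8652
F = MSB/MSW = 9.2923
df = (2, 27)

test statistic = 9.292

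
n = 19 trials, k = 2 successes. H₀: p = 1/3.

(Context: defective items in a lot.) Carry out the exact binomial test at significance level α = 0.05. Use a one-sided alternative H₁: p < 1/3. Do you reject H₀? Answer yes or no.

Exact binomial: n=19, k=2, p₀=1/3=0.3333
P(X≤2) from Σ C(n,i)·p₀^i·(1−p₀)^(n−i)
p-value (one-sided, H₁ less) = 0.02402
At α=0.05: p < α → reject H₀

reject H₀: yes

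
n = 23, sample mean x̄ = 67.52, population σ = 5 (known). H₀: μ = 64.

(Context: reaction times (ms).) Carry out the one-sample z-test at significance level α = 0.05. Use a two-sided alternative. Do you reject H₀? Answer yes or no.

reject H₀: yes

SE = σ/√n = 5/√23 = 1.0426
z = (x̄−μ₀)/SE = (67.52−64)/1.0426 = 3.3763
p-value (two-sided) = 0.00073
At α=0.05: p < α → reject H₀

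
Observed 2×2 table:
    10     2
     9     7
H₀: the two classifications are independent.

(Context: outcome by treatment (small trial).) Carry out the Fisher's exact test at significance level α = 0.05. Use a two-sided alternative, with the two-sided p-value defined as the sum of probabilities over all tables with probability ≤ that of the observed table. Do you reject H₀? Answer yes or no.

reject H₀: no

Margins: r₁=12, r₂=16, c₁=19, c₂=9, n=28
p_obs = C(12,10)·C(16,9)/C(28,19); sum pmf over tables with pmf ≤ p_obs
p-value (two-sided) = 0.22319
At α=0.05: p ≥ α → fail to reject H₀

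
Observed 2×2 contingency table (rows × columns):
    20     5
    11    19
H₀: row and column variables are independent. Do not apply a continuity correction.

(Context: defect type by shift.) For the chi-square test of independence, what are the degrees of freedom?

degrees of freedom = 1

df = (r−1)(c−1) = (2−1)·(2−1) = 1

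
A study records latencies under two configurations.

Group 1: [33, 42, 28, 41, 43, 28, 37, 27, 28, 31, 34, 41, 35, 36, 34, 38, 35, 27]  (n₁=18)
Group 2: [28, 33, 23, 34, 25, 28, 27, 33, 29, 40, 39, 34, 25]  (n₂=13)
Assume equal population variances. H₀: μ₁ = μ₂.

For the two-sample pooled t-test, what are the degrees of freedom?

df = n₁ + n₂ − 2 = 18 + 13 − 2 = 29

degrees of freedom = 29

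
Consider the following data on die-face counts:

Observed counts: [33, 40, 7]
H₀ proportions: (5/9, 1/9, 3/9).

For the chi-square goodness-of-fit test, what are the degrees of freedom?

degrees of freedom = 2

df = k − 1 = 3 − 1 = 2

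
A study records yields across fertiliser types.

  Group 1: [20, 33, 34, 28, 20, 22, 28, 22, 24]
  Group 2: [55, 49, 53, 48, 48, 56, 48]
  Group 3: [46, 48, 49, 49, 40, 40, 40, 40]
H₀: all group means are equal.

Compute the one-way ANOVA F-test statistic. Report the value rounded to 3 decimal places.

Group means [25.67, 51.00, 44.00], grand mean 39.167
SSB = Σnᵢ(x̄ᵢ−x̄)² = 2807.333; SSW = ΣΣ(x−x̄ᵢ)² = 438.000
MSB = 2807.333/2 = 1403.6667; MSW = 438.000/21 = 20.8571
F = MSB/MSW = 67.2991
df = (2, 21)

test statistic = 67.299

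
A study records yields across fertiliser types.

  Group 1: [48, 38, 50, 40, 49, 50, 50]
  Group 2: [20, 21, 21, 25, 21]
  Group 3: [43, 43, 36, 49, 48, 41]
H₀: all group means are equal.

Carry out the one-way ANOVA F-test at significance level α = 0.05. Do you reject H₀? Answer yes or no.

Group means [46.43, 21.60, 43.33], grand mean 38.500
SSB = Σnᵢ(x̄ᵢ−x̄)² = 2008.252; SSW = ΣΣ(x−x̄ᵢ)² = 288.248
MSB = 2008.252/2 = 1004.1262; MSW = 288.248/15 = 19.2165
F = MSB/MSW = 52.2533
df = (2, 15)
p-value (upper-tail) = 0.00000
At α=0.05: p < α → reject H₀

reject H₀: yes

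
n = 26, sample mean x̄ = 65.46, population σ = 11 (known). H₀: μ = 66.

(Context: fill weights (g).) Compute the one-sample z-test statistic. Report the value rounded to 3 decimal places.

test statistic = -0.250

SE = σ/√n = 11/√26 = 2.1573
z = (x̄−μ₀)/SE = (65.46−66)/2.1573 = -0.2503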